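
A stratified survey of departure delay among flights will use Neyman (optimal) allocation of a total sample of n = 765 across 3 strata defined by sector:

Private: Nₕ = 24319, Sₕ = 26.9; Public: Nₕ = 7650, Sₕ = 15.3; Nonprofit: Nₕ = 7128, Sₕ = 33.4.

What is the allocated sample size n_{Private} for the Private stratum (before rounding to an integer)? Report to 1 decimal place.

Neyman allocation: nₕ = n·NₕSₕ / Σⱼ NⱼSⱼ.
Σ NⱼSⱼ = 24319·26.9 + 7650·15.3 + 7128·33.4 = 1.0093013 × 10^6.
n_{Private} = 765·24319·26.9 / (1.0093013 × 10^6) = 495.8.

495.8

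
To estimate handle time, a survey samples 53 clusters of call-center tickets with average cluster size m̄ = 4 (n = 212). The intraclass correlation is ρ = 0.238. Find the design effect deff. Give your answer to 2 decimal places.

deff = 1 + (4 − 1)·0.238 = 1 + 0.714 = 1.714.

1.71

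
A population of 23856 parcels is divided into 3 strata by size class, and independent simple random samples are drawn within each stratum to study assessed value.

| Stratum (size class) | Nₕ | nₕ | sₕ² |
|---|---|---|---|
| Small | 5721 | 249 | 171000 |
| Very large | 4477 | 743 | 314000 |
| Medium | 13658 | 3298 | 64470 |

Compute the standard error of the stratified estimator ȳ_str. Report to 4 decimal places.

Var(ȳ_str) = Σₕ Wₕ²(1 − fₕ)sₕ²/nₕ with Wₕ = Nₕ/N, N = 23856.
Small: Wₕ = 0.23981388; term = 0.23981388²·(1 − 0.04352386)·171000/249 = 37.776311.
Very large: Wₕ = 0.18766767; term = 0.18766767²·(1 − 0.16595935)·314000/743 = 12.413864.
Medium: Wₕ = 0.57251844; term = 0.57251844²·(1 − 0.24147020)·64470/3298 = 4.8602502.
Sum = 55.050425.
SE = √(55.050425) = 7.4196.

7.4196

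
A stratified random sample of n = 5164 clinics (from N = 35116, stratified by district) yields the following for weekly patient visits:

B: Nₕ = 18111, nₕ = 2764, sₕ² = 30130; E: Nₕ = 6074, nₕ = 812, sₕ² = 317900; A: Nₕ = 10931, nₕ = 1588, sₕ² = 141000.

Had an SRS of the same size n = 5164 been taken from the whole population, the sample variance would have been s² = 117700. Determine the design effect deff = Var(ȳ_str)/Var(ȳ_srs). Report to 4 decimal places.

1.0266

Var(ȳ_str) = Σ Wₕ²(1−fₕ)sₕ²/nₕ with Wₕ = Nₕ/35116:
  B: (18111/35116)²·(1−2764/18111)·30130/2764 = 2.4570666
  E: (6074/35116)²·(1−812/6074)·317900/812 = 10.147289
  A: (10931/35116)²·(1−1588/10931)·141000/1588 = 7.3536808
  → Var(ȳ_str) = 19.958036.
Var(ȳ_srs) = (1 − 5164/35116)·117700/5164 = 19.44066.
deff = 19.958036 / 19.44066 = 1.0266.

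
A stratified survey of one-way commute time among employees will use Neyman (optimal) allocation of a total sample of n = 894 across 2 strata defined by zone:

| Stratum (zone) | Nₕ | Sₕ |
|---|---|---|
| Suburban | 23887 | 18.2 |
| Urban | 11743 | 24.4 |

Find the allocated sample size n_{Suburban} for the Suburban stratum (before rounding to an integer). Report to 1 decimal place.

538.9

Neyman allocation: nₕ = n·NₕSₕ / Σⱼ NⱼSⱼ.
Σ NⱼSⱼ = 23887·18.2 + 11743·24.4 = 721272.6.
n_{Suburban} = 894·23887·18.2 / 721272.6 = 538.9.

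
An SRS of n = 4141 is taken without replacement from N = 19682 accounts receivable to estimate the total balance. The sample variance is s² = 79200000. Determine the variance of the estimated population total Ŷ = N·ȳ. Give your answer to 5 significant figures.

Var(Ŷ) = N²·Var(ȳ) = N²·(1 − n/N)·s²/n.
f = 4141/19682 = 0.21039529; Var(ȳ) = 0.78960471·79200000/4141 = 15101.834.
Var(Ŷ) = 19682² · 15101.834 = 5.8501654 × 10^12.

5.8502 × 10^12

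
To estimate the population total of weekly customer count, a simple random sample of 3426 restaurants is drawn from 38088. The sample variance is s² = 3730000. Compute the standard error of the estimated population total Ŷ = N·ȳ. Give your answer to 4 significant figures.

1.199 × 10^6

Var(Ŷ) = N²·Var(ȳ) = N²·(1 − n/N)·s²/n.
f = 3426/38088 = 0.08994959; Var(ȳ) = 0.91005041·3730000/3426 = 990.80211.
Var(Ŷ) = 38088² · 990.80211 = 1.4373524 × 10^12.
SE(Ŷ) = √(1.4373524 × 10^12) = 1.199 × 10^6.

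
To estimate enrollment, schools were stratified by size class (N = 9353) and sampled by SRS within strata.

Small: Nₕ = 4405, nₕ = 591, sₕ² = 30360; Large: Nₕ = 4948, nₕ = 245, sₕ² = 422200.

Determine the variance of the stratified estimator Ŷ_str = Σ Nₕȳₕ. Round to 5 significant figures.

4.0964 × 10^10

Var(Ŷ_str) = Σₕ Nₕ²(1 − fₕ)sₕ²/nₕ.
Small: 4405²·(1 − 591/4405)·30360/591 = 8.630598 × 10^8.
Large: 4948²·(1 − 245/4948)·422200/245 = 4.0101149 × 10^10.
Sum = 4.0964209 × 10^10.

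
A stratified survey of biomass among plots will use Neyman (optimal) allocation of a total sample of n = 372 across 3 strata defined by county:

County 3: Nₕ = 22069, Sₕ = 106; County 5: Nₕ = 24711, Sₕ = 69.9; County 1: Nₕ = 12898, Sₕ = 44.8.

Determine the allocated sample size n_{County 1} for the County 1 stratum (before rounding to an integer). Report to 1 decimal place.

Neyman allocation: nₕ = n·NₕSₕ / Σⱼ NⱼSⱼ.
Σ NⱼSⱼ = 22069·106 + 24711·69.9 + 12898·44.8 = 4.6444433 × 10^6.
n_{County 1} = 372·12898·44.8 / (4.6444433 × 10^6) = 46.3.

46.3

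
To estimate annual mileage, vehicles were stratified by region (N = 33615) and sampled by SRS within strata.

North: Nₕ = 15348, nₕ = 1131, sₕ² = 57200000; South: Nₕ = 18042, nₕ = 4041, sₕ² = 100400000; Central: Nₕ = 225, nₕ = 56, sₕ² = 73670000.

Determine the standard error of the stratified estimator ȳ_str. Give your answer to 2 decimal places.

Var(ȳ_str) = Σₕ Wₕ²(1 − fₕ)sₕ²/nₕ with Wₕ = Nₕ/N, N = 33615.
North: Wₕ = 0.45658188; term = 0.45658188²·(1 − 0.07369038)·57200000/1131 = 9766.23.
South: Wₕ = 0.53672468; term = 0.53672468²·(1 − 0.22397739)·100400000/4041 = 5554.2109.
Central: Wₕ = 0.00669344; term = 0.00669344²·(1 − 0.24888889)·73670000/56 = 44.269604.
Sum = 15364.711.
SE = √(15364.711) = 123.95.

123.95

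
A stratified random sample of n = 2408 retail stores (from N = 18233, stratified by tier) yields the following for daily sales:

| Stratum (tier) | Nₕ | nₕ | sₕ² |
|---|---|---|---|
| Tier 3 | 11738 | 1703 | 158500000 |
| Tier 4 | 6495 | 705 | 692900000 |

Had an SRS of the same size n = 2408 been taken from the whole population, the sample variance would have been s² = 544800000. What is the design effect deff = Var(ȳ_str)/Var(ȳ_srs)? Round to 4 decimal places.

Var(ȳ_str) = Σ Wₕ²(1−fₕ)sₕ²/nₕ with Wₕ = Nₕ/18233:
  Tier 3: (11738/18233)²·(1−1703/11738)·158500000/1703 = 32976.901
  Tier 4: (6495/18233)²·(1−705/6495)·692900000/705 = 111179.03
  → Var(ȳ_str) = 144155.93.
Var(ȳ_srs) = (1 − 2408/18233)·544800000/2408 = 196365.96.
deff = 144155.93 / 196365.96 = 0.7341.

0.7341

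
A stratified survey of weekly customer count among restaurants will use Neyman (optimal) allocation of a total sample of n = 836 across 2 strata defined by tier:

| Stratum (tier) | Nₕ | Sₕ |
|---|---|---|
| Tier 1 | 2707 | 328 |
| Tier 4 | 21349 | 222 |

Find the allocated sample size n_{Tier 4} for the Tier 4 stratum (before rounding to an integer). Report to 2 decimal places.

704.09

Neyman allocation: nₕ = n·NₕSₕ / Σⱼ NⱼSⱼ.
Σ NⱼSⱼ = 2707·328 + 21349·222 = 5.627374 × 10^6.
n_{Tier 4} = 836·21349·222 / (5.627374 × 10^6) = 704.09.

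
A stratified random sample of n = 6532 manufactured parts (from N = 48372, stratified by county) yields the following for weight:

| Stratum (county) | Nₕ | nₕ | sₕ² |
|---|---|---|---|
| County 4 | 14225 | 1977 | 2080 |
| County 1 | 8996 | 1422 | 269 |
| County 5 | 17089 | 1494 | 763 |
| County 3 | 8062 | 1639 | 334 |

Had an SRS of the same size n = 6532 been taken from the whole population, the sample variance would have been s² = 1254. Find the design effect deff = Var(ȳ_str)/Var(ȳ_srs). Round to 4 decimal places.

Var(ȳ_str) = Σ Wₕ²(1−fₕ)sₕ²/nₕ with Wₕ = Nₕ/48372:
  County 4: (14225/48372)²·(1−1977/14225)·2080/1977 = 0.078340444
  County 1: (8996/48372)²·(1−1422/8996)·269/1422 = 0.005508576
  County 5: (17089/48372)²·(1−1494/17089)·763/1494 = 0.058168502
  County 3: (8062/48372)²·(1−1639/8062)·334/1639 = 0.0045098297
  → Var(ȳ_str) = 0.14652735.
Var(ȳ_srs) = (1 − 6532/48372)·1254/6532 = 0.16605387.
deff = 0.14652735 / 0.16605387 = 0.8824.

0.8824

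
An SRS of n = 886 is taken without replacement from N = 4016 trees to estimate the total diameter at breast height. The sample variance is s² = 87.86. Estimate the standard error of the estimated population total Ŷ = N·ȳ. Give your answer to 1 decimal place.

1116.5

Var(Ŷ) = N²·Var(ȳ) = N²·(1 − n/N)·s²/n.
f = 886/4016 = 0.22061753; Var(ȳ) = 0.77938247·87.86/886 = 0.077287296.
Var(Ŷ) = 4016² · 0.077287296 = 1.2465093 × 10^6.
SE(Ŷ) = √(1.2465093 × 10^6) = 1116.5.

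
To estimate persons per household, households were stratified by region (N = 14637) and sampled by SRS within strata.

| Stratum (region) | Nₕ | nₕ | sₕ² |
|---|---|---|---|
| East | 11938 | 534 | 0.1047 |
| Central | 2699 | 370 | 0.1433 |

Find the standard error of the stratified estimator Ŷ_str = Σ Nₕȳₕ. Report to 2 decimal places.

Var(Ŷ_str) = Σₕ Nₕ²(1 − fₕ)sₕ²/nₕ.
East: 11938²·(1 − 534/11938)·0.1047/534 = 26692.805.
Central: 2699²·(1 − 370/2699)·0.1433/370 = 2434.5396.
Sum = 29127.345.
SE = √(29127.345) = 170.67.

170.67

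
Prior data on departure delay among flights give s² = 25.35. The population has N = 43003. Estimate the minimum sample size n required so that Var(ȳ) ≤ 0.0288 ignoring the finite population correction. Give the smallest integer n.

Without fpc, n₀ = s²/D = 25.35/0.0288 = 880.2083.
Rounding up, n = 881.

881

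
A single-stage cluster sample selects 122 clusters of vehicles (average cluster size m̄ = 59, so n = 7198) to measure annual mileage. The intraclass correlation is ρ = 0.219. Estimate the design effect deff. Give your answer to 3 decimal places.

deff = 1 + (59 − 1)·0.219 = 1 + 12.702 = 13.702.

13.702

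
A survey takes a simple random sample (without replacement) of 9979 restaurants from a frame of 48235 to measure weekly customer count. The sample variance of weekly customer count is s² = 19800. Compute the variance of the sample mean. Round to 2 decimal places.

1.57

Under SRS without replacement, Var(ȳ) = (1 − f)·s²/n with f = n/N = 9979/48235 = 0.20688297.
Var(ȳ) = (1 − 0.20688297)·19800/9979 = 0.79311703·1.9841668 = 1.5736764.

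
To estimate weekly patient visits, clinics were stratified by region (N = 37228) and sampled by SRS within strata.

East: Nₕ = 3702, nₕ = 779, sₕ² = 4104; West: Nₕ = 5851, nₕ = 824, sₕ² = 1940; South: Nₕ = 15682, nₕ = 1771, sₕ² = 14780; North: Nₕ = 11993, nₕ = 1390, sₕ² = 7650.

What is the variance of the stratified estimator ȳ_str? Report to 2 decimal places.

1.91

Var(ȳ_str) = Σₕ Wₕ²(1 − fₕ)sₕ²/nₕ with Wₕ = Nₕ/N, N = 37228.
East: Wₕ = 0.09944128; term = 0.09944128²·(1 − 0.21042680)·4104/779 = 0.041133505.
West: Wₕ = 0.15716665; term = 0.15716665²·(1 − 0.14083063)·1940/824 = 0.049965943.
South: Wₕ = 0.42124208; term = 0.42124208²·(1 − 0.11293202)·14780/1771 = 1.3136397.
North: Wₕ = 0.32214999; term = 0.32214999²·(1 − 0.11590094)·7650/1390 = 0.50496796.
Sum = 1.9097071.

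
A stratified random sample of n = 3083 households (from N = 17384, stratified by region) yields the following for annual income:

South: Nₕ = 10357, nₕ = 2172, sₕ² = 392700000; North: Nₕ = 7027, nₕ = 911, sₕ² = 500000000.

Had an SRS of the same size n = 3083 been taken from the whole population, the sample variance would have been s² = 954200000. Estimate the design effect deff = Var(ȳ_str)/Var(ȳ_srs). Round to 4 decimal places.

Var(ȳ_str) = Σ Wₕ²(1−fₕ)sₕ²/nₕ with Wₕ = Nₕ/17384:
  South: (10357/17384)²·(1−2172/10357)·392700000/2172 = 50717.088
  North: (7027/17384)²·(1−911/7027)·500000000/911 = 78053.006
  → Var(ȳ_str) = 128770.09.
Var(ȳ_srs) = (1 − 3083/17384)·954200000/3083 = 254614.18.
deff = 128770.09 / 254614.18 = 0.5057.

0.5057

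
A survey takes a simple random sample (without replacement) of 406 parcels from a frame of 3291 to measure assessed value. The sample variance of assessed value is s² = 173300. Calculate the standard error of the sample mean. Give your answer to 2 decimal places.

Under SRS without replacement, Var(ȳ) = (1 − f)·s²/n with f = n/N = 406/3291 = 0.12336676.
Var(ȳ) = (1 − 0.12336676)·173300/406 = 0.87663324·426.84729 = 374.18852.
SE(ȳ) = √(374.18852) = 19.34.

19.34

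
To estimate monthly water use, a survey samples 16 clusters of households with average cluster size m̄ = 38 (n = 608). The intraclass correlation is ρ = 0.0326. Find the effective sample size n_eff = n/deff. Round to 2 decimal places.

deff = 1 + (38 − 1)·0.0326 = 1 + 1.2062 = 2.2062.
n_eff = 608 / 2.2062 = 275.59.

275.59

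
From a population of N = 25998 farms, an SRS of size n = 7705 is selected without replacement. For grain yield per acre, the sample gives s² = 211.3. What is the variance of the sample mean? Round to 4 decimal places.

0.0193

Under SRS without replacement, Var(ȳ) = (1 − f)·s²/n with f = n/N = 7705/25998 = 0.29636895.
Var(ȳ) = (1 − 0.29636895)·211.3/7705 = 0.70363105·0.027423751 = 0.019296203.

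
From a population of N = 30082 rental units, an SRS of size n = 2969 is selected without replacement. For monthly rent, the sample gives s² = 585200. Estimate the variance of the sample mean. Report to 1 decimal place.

177.6

Under SRS without replacement, Var(ȳ) = (1 − f)·s²/n with f = n/N = 2969/30082 = 0.09869690.
Var(ȳ) = (1 − 0.09869690)·585200/2969 = 0.90130310·197.1034 = 177.64991.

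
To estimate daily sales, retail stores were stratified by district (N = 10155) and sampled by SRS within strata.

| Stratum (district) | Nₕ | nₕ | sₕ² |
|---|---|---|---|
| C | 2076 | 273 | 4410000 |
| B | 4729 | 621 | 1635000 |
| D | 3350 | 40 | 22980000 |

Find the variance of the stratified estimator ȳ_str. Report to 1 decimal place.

Var(ȳ_str) = Σₕ Wₕ²(1 − fₕ)sₕ²/nₕ with Wₕ = Nₕ/N, N = 10155.
C: Wₕ = 0.20443131; term = 0.20443131²·(1 − 0.13150289)·4410000/273 = 586.32601.
B: Wₕ = 0.46568193; term = 0.46568193²·(1 − 0.13131740)·1635000/621 = 495.98215.
D: Wₕ = 0.32988676; term = 0.32988676²·(1 − 0.01194030)·22980000/40 = 61773.609.
Sum = 62855.917.

62855.9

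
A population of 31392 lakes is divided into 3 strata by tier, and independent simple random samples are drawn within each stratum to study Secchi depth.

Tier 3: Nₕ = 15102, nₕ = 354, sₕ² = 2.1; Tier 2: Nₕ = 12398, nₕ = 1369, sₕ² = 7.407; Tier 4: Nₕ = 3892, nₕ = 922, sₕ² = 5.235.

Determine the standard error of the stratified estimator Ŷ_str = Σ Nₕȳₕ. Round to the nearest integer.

1458

Var(Ŷ_str) = Σₕ Nₕ²(1 − fₕ)sₕ²/nₕ.
Tier 3: 15102²·(1 − 354/15102)·2.1/354 = 1.3212458 × 10^6.
Tier 2: 12398²·(1 − 1369/12398)·7.407/1369 = 739821.02.
Tier 4: 3892²·(1 − 922/3892)·5.235/922 = 65631.91.
Sum = 2.1266987 × 10^6.
SE = √(2.1266987 × 10^6) = 1458.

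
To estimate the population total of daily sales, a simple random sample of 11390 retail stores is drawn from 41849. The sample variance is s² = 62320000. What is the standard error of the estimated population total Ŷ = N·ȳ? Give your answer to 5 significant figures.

Var(Ŷ) = N²·Var(ȳ) = N²·(1 − n/N)·s²/n.
f = 11390/41849 = 0.27216899; Var(ȳ) = 0.72783101·62320000/11390 = 3982.3028.
Var(Ŷ) = 41849² · 3982.3028 = 6.9743614 × 10^12.
SE(Ŷ) = √(6.9743614 × 10^12) = 2.6409 × 10^6.

2.6409 × 10^6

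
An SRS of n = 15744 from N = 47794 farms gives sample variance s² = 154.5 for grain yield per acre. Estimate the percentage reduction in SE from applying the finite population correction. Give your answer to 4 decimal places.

f = n/N = 15744/47794 = 0.32941373.
SE_no-fpc = √(s²/n) = 0.099061911; SE_fpc = √((1−f)s²/n) = 0.081121137.
Ratio = √(1−f) = 0.81889332. Reduction = 100·(1 − 0.81889332) = 18.1107%.

18.1107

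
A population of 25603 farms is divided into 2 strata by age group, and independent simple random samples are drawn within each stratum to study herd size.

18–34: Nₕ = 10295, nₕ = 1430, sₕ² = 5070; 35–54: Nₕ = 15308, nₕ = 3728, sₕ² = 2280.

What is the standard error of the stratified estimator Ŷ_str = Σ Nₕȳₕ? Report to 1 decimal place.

Var(Ŷ_str) = Σₕ Nₕ²(1 − fₕ)sₕ²/nₕ.
18–34: 10295²·(1 − 1430/10295)·5070/1430 = 3.2357653 × 10^8.
35–54: 15308²·(1 − 3728/15308)·2280/3728 = 1.0841415 × 10^8.
Sum = 4.3199068 × 10^8.
SE = √(4.3199068 × 10^8) = 20784.4.

20784.4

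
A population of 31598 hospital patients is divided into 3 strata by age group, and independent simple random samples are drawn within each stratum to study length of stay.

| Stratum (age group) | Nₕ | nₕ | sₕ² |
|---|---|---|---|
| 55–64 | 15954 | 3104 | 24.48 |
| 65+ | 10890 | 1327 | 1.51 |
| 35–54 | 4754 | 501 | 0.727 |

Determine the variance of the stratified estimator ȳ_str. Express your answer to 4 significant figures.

Var(ȳ_str) = Σₕ Wₕ²(1 − fₕ)sₕ²/nₕ with Wₕ = Nₕ/N, N = 31598.
55–64: Wₕ = 0.50490537; term = 0.50490537²·(1 − 0.19455936)·24.48/3104 = 0.0016193593.
65+: Wₕ = 0.34464207; term = 0.34464207²·(1 − 0.12185491)·1.51/1327 = 1.1868856 × 10^-4.
35–54: Wₕ = 0.15045256; term = 0.15045256²·(1 − 0.10538494)·0.727/501 = 2.938543 × 10^-5.
Sum = 0.0017674333.

0.001767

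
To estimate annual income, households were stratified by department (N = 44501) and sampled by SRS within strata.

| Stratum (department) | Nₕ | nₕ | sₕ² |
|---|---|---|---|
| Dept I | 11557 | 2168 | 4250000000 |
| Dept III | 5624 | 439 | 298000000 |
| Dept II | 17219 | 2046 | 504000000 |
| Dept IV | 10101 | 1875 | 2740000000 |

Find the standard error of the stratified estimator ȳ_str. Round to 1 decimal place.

459.6

Var(ȳ_str) = Σₕ Wₕ²(1 − fₕ)sₕ²/nₕ with Wₕ = Nₕ/N, N = 44501.
Dept I: Wₕ = 0.25970203; term = 0.25970203²·(1 − 0.18759194)·4250000000/2168 = 107412.44.
Dept III: Wₕ = 0.12637918; term = 0.12637918²·(1 − 0.07805832)·298000000/439 = 9995.5403.
Dept II: Wₕ = 0.38693513; term = 0.38693513²·(1 − 0.11882223)·504000000/2046 = 32498.607.
Dept IV: Wₕ = 0.22698366; term = 0.22698366²·(1 − 0.18562519)·2740000000/1875 = 61314.449.
Sum = 211221.04.
SE = √(211221.04) = 459.6.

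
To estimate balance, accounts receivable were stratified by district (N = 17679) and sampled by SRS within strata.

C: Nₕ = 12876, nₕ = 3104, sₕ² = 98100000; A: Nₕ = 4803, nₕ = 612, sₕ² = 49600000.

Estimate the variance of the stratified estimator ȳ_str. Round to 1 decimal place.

17942.9

Var(ȳ_str) = Σₕ Wₕ²(1 − fₕ)sₕ²/nₕ with Wₕ = Nₕ/N, N = 17679.
C: Wₕ = 0.72832174; term = 0.72832174²·(1 − 0.24106865)·98100000/3104 = 12723.199.
A: Wₕ = 0.27167826; term = 0.27167826²·(1 − 0.12742036)·49600000/612 = 5219.6948.
Sum = 17942.894.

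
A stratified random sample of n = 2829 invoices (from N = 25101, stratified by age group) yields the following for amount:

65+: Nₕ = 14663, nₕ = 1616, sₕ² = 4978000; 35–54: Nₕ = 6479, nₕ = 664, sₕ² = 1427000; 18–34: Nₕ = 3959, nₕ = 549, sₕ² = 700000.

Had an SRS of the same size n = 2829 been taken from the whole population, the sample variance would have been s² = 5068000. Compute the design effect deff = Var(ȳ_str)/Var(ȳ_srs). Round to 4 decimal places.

Var(ȳ_str) = Σ Wₕ²(1−fₕ)sₕ²/nₕ with Wₕ = Nₕ/25101:
  65+: (14663/25101)²·(1−1616/14663)·4978000/1616 = 935.33026
  35–54: (6479/25101)²·(1−664/6479)·1427000/664 = 128.50841
  18–34: (3959/25101)²·(1−549/3959)·700000/549 = 27.320178
  → Var(ȳ_str) = 1091.1588.
Var(ȳ_srs) = (1 − 2829/25101)·5068000/2829 = 1589.5414.
deff = 1091.1588 / 1589.5414 = 0.6865.

0.6865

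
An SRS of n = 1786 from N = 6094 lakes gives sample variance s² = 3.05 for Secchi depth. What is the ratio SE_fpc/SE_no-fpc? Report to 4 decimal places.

f = n/N = 1786/6094 = 0.29307516.
SE_no-fpc = √(s²/n) = 0.041324651; SE_fpc = √((1−f)s²/n) = 0.03474528.
Ratio = √(1−f) = 0.84078823.

0.8408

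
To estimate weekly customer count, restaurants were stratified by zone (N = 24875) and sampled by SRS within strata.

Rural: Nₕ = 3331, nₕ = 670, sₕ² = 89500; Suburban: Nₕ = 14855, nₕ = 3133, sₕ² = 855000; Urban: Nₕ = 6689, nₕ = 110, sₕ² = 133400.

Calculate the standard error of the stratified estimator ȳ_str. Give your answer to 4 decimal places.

Var(ȳ_str) = Σₕ Wₕ²(1 − fₕ)sₕ²/nₕ with Wₕ = Nₕ/N, N = 24875.
Rural: Wₕ = 0.13390955; term = 0.13390955²·(1 − 0.20114080)·89500/670 = 1.9135577.
Suburban: Wₕ = 0.59718593; term = 0.59718593²·(1 − 0.21090542)·855000/3133 = 76.798708.
Urban: Wₕ = 0.26890452; term = 0.26890452²·(1 − 0.01644491)·133400/110 = 86.24979.
Sum = 164.96206.
SE = √(164.96206) = 12.8438.

12.8438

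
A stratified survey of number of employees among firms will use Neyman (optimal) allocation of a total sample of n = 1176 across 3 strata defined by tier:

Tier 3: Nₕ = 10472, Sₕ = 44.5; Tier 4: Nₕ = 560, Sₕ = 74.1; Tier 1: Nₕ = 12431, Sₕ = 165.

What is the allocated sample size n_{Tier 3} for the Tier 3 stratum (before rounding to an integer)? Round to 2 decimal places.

214.19

Neyman allocation: nₕ = n·NₕSₕ / Σⱼ NⱼSⱼ.
Σ NⱼSⱼ = 10472·44.5 + 560·74.1 + 12431·165 = 2.558615 × 10^6.
n_{Tier 3} = 1176·10472·44.5 / (2.558615 × 10^6) = 214.19.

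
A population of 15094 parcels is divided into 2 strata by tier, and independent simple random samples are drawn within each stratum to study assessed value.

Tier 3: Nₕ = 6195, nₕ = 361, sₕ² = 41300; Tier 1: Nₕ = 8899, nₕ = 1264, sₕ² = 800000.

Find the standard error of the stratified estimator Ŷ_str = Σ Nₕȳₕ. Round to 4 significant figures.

Var(Ŷ_str) = Σₕ Nₕ²(1 − fₕ)sₕ²/nₕ.
Tier 3: 6195²·(1 − 361/6195)·41300/361 = 4.1347627 × 10^9.
Tier 1: 8899²·(1 − 1264/8899)·800000/1264 = 4.3002446 × 10^10.
Sum = 4.7137209 × 10^10.
SE = √(4.7137209 × 10^10) = 217100.

217100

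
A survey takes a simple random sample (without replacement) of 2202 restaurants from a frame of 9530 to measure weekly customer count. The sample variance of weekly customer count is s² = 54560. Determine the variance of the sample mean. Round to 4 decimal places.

Under SRS without replacement, Var(ȳ) = (1 − f)·s²/n with f = n/N = 2202/9530 = 0.23105981.
Var(ȳ) = (1 − 0.23105981)·54560/2202 = 0.76894019·24.777475 = 19.052396.

19.0524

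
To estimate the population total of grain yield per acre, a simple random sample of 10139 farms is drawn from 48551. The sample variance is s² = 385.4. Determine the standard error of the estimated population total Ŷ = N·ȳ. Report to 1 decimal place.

Var(Ŷ) = N²·Var(ȳ) = N²·(1 − n/N)·s²/n.
f = 10139/48551 = 0.20883195; Var(ȳ) = 0.79116805·385.4/10139 = 0.030073594.
Var(Ŷ) = 48551² · 0.030073594 = 7.0889464 × 10^7.
SE(Ŷ) = √(7.0889464 × 10^7) = 8419.6.

8419.6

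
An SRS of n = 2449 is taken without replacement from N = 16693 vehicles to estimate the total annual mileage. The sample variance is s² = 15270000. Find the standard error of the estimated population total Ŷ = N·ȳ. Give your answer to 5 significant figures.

Var(Ŷ) = N²·Var(ȳ) = N²·(1 − n/N)·s²/n.
f = 2449/16693 = 0.14670820; Var(ȳ) = 0.85329180·15270000/2449 = 5320.4434.
Var(Ŷ) = 16693² · 5320.4434 = 1.4825748 × 10^12.
SE(Ŷ) = √(1.4825748 × 10^12) = 1.2176 × 10^6.

1.2176 × 10^6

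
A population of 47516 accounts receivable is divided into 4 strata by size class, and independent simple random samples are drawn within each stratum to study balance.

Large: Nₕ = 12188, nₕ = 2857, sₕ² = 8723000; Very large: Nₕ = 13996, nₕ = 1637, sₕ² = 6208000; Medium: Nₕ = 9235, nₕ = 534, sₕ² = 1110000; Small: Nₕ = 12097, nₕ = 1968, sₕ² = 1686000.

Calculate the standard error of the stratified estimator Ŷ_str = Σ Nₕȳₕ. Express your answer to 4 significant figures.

1.129 × 10^6

Var(Ŷ_str) = Σₕ Nₕ²(1 − fₕ)sₕ²/nₕ.
Large: 12188²·(1 − 2857/12188)·8723000/2857 = 3.4722922 × 10^11.
Very large: 13996²·(1 − 1637/13996)·6208000/1637 = 6.5597954 × 10^11.
Medium: 9235²·(1 − 534/9235)·1110000/534 = 1.6702743 × 10^11.
Small: 12097²·(1 − 1968/12097)·1686000/1968 = 1.0497279 × 10^11.
Sum = 1.275209 × 10^12.
SE = √(1.275209 × 10^12) = 1.129 × 10^6.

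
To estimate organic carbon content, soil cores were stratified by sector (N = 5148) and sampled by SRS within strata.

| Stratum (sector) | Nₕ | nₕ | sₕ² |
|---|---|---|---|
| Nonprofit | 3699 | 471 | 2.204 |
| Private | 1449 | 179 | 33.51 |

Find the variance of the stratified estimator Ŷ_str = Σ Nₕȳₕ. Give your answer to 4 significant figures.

400400

Var(Ŷ_str) = Σₕ Nₕ²(1 − fₕ)sₕ²/nₕ.
Nonprofit: 3699²·(1 − 471/3699)·2.204/471 = 55873.843.
Private: 1449²·(1 − 179/1449)·33.51/179 = 344503.39.
Sum = 400377.23.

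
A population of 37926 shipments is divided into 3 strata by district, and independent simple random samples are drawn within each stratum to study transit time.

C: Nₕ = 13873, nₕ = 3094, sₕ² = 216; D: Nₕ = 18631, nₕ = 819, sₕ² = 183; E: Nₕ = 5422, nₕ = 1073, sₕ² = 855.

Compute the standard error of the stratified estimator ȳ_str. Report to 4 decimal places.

Var(ȳ_str) = Σₕ Wₕ²(1 − fₕ)sₕ²/nₕ with Wₕ = Nₕ/N, N = 37926.
C: Wₕ = 0.36579128; term = 0.36579128²·(1 − 0.22302314)·216/3094 = 0.0072578538.
D: Wₕ = 0.49124611; term = 0.49124611²·(1 − 0.04395899)·183/819 = 0.051551577.
E: Wₕ = 0.14296261; term = 0.14296261²·(1 − 0.19789745)·855/1073 = 0.013062949.
Sum = 0.07187238.
SE = √(0.07187238) = 0.2681.

0.2681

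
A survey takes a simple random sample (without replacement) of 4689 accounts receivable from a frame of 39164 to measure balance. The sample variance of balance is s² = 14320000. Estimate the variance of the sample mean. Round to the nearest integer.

Under SRS without replacement, Var(ȳ) = (1 − f)·s²/n with f = n/N = 4689/39164 = 0.11972730.
Var(ȳ) = (1 − 0.11972730)·14320000/4689 = 0.88027270·3053.9561 = 2688.3142.

2688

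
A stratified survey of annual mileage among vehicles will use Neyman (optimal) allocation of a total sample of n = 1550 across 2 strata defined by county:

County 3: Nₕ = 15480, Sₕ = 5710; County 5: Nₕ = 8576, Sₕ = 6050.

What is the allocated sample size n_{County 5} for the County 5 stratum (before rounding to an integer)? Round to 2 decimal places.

Neyman allocation: nₕ = n·NₕSₕ / Σⱼ NⱼSⱼ.
Σ NⱼSⱼ = 15480·5710 + 8576·6050 = 1.402756 × 10^8.
n_{County 5} = 1550·8576·6050 / (1.402756 × 10^8) = 573.31.

573.31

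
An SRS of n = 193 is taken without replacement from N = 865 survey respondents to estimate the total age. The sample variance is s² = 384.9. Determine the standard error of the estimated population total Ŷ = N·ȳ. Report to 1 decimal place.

Var(Ŷ) = N²·Var(ȳ) = N²·(1 − n/N)·s²/n.
f = 193/865 = 0.22312139; Var(ȳ) = 0.77687861·384.9/193 = 1.5493294.
Var(Ŷ) = 865² · 1.5493294 = 1.159247 × 10^6.
SE(Ŷ) = √(1.159247 × 10^6) = 1076.7.

1076.7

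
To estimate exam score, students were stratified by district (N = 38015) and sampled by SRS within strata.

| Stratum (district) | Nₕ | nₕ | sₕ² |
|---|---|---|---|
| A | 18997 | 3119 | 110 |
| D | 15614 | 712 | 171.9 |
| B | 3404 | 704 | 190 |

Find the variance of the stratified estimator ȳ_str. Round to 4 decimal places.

0.0480

Var(ȳ_str) = Σₕ Wₕ²(1 − fₕ)sₕ²/nₕ with Wₕ = Nₕ/N, N = 38015.
A: Wₕ = 0.49972379; term = 0.49972379²·(1 − 0.16418382)·110/3119 = 0.0073611919.
D: Wₕ = 0.41073261; term = 0.41073261²·(1 − 0.04560010)·171.9/712 = 0.038872693.
B: Wₕ = 0.08954360; term = 0.08954360²·(1 − 0.20681551)·190/704 = 0.0017164228.
Sum = 0.047950308.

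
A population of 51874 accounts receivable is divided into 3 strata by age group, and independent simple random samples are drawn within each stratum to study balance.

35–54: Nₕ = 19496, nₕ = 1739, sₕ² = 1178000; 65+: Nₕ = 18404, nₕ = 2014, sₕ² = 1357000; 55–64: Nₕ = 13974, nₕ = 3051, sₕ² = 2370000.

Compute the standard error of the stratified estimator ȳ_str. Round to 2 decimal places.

14.38

Var(ȳ_str) = Σₕ Wₕ²(1 − fₕ)sₕ²/nₕ with Wₕ = Nₕ/N, N = 51874.
35–54: Wₕ = 0.37583375; term = 0.37583375²·(1 − 0.08919778)·1178000/1739 = 87.148786.
65+: Wₕ = 0.35478274; term = 0.35478274²·(1 − 0.10943273)·1357000/2014 = 75.528713.
55–64: Wₕ = 0.26938351; term = 0.26938351²·(1 − 0.21833405)·2370000/3051 = 44.06252.
Sum = 206.74002.
SE = √(206.74002) = 14.38.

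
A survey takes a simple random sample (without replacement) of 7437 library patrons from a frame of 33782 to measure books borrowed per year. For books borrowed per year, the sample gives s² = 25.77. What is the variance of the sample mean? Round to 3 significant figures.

Under SRS without replacement, Var(ȳ) = (1 − f)·s²/n with f = n/N = 7437/33782 = 0.22014682.
Var(ȳ) = (1 − 0.22014682)·25.77/7437 = 0.77985318·0.0034651069 = 0.0027022746.

0.00270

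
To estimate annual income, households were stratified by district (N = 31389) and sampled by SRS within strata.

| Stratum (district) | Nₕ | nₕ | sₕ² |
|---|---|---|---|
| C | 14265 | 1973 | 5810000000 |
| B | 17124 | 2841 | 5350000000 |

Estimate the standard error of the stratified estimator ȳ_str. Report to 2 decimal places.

Var(ȳ_str) = Σₕ Wₕ²(1 − fₕ)sₕ²/nₕ with Wₕ = Nₕ/N, N = 31389.
C: Wₕ = 0.45445857; term = 0.45445857²·(1 − 0.13831055)·5810000000/1973 = 524068.93.
B: Wₕ = 0.54554143; term = 0.54554143²·(1 − 0.16590750)·5350000000/2841 = 467468.38.
Sum = 991537.31.
SE = √(991537.31) = 995.76.

995.76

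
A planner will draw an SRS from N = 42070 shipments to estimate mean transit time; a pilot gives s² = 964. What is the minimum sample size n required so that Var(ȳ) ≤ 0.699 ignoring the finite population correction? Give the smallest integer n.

Without fpc, n₀ = s²/D = 964/0.699 = 1379.1130.
Rounding up, n = 1380.

1380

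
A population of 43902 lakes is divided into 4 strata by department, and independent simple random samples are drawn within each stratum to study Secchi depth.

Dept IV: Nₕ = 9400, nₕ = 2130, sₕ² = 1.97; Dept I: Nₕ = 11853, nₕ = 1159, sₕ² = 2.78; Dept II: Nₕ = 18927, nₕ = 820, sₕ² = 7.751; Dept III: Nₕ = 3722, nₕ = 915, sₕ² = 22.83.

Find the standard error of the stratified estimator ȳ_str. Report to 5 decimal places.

0.04479

Var(ȳ_str) = Σₕ Wₕ²(1 − fₕ)sₕ²/nₕ with Wₕ = Nₕ/N, N = 43902.
Dept IV: Wₕ = 0.21411325; term = 0.21411325²·(1 − 0.22659574)·1.97/2130 = 3.2792934 × 10^-5.
Dept I: Wₕ = 0.26998770; term = 0.26998770²·(1 − 0.09778115)·2.78/1159 = 1.5774704 × 10^-4.
Dept II: Wₕ = 0.43111931; term = 0.43111931²·(1 − 0.04332435)·7.751/820 = 0.0016807517.
Dept III: Wₕ = 0.08477974; term = 0.08477974²·(1 − 0.24583557)·22.83/915 = 1.3524929 × 10^-4.
Sum = 0.002006541.
SE = √(0.002006541) = 0.04479.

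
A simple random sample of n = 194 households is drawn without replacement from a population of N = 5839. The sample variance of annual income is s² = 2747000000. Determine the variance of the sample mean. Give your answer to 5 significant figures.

1.3689 × 10^7

Under SRS without replacement, Var(ȳ) = (1 − f)·s²/n with f = n/N = 194/5839 = 0.03322487.
Var(ȳ) = (1 − 0.03322487)·2747000000/194 = 0.96677513·1.4159794 × 10^7 = 1.3689337 × 10^7.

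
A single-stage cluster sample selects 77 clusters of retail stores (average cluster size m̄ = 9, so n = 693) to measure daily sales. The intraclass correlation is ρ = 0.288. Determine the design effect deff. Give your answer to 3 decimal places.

deff = 1 + (9 − 1)·0.288 = 1 + 2.304 = 3.304.

3.304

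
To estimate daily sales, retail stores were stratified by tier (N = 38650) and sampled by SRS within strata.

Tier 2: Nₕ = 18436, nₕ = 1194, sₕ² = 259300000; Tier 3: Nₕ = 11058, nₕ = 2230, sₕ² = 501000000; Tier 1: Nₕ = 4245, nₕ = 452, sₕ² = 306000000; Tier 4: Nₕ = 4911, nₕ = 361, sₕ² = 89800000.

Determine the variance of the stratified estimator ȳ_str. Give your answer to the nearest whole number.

Var(ȳ_str) = Σₕ Wₕ²(1 − fₕ)sₕ²/nₕ with Wₕ = Nₕ/N, N = 38650.
Tier 2: Wₕ = 0.47699871; term = 0.47699871²·(1 − 0.06476459)·259300000/1194 = 46211.869.
Tier 3: Wₕ = 0.28610608; term = 0.28610608²·(1 − 0.20166395)·501000000/2230 = 14681.579.
Tier 1: Wₕ = 0.10983182; term = 0.10983182²·(1 − 0.10647821)·306000000/452 = 7297.0031.
Tier 4: Wₕ = 0.12706339; term = 0.12706339²·(1 − 0.07350845)·89800000/361 = 3720.9297.
Sum = 71911.381.

71911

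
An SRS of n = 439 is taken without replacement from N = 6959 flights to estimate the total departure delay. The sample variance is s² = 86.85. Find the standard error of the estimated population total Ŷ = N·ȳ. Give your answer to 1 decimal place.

Var(Ŷ) = N²·Var(ȳ) = N²·(1 − n/N)·s²/n.
f = 439/6959 = 0.06308378; Var(ȳ) = 0.93691622·86.85/439 = 0.18535575.
Var(Ŷ) = 6959² · 0.18535575 = 8.9763491 × 10^6.
SE(Ŷ) = √(8.9763491 × 10^6) = 2996.1.

2996.1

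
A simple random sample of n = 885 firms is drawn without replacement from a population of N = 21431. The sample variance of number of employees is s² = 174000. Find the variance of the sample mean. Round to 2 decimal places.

188.49

Under SRS without replacement, Var(ȳ) = (1 − f)·s²/n with f = n/N = 885/21431 = 0.04129532.
Var(ȳ) = (1 − 0.04129532)·174000/885 = 0.95870468·196.61017 = 188.49109.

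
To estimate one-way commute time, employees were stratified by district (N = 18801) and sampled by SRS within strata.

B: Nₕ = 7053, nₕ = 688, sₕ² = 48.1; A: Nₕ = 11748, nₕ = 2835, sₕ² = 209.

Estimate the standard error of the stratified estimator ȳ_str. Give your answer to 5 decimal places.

0.17526

Var(ȳ_str) = Σₕ Wₕ²(1 − fₕ)sₕ²/nₕ with Wₕ = Nₕ/N, N = 18801.
B: Wₕ = 0.37513962; term = 0.37513962²·(1 − 0.09754714)·48.1/688 = 0.0088790608.
A: Wₕ = 0.62486038; term = 0.62486038²·(1 − 0.24131767)·209/2835 = 0.021838317.
Sum = 0.030717378.
SE = √(0.030717378) = 0.17526.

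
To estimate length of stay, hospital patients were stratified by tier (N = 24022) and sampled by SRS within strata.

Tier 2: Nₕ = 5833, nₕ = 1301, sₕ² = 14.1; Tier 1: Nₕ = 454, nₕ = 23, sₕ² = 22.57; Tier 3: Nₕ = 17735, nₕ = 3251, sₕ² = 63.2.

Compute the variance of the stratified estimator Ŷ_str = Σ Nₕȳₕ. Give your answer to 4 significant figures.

5.472 × 10^6

Var(Ŷ_str) = Σₕ Nₕ²(1 − fₕ)sₕ²/nₕ.
Tier 2: 5833²·(1 − 1301/5833)·14.1/1301 = 286499.38.
Tier 1: 454²·(1 − 23/454)·22.57/23 = 192015.75.
Tier 3: 17735²·(1 − 3251/17735)·63.2/3251 = 4.9936698 × 10^6.
Sum = 5.4721849 × 10^6.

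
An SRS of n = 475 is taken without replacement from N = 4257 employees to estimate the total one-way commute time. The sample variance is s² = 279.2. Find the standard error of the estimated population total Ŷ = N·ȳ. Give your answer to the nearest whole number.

Var(Ŷ) = N²·Var(ȳ) = N²·(1 − n/N)·s²/n.
f = 475/4257 = 0.11158093; Var(ȳ) = 0.88841907·279.2/475 = 0.52220338.
Var(Ŷ) = 4257² · 0.52220338 = 9.4633952 × 10^6.
SE(Ŷ) = √(9.4633952 × 10^6) = 3076.

3076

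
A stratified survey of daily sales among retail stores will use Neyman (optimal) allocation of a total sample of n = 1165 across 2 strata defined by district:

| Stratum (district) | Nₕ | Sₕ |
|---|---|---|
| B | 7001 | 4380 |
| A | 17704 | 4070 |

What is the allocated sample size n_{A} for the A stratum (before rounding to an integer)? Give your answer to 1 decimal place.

Neyman allocation: nₕ = n·NₕSₕ / Σⱼ NⱼSⱼ.
Σ NⱼSⱼ = 7001·4380 + 17704·4070 = 1.0271966 × 10^8.
n_{A} = 1165·17704·4070 / (1.0271966 × 10^8) = 817.2.

817.2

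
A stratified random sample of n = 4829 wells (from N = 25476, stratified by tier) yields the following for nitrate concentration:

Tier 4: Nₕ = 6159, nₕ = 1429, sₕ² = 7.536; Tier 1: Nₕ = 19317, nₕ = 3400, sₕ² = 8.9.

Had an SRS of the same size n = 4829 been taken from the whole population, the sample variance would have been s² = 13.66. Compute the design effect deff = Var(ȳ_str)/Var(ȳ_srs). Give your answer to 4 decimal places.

Var(ȳ_str) = Σ Wₕ²(1−fₕ)sₕ²/nₕ with Wₕ = Nₕ/25476:
  Tier 4: (6159/25476)²·(1−1429/6159)·7.536/1429 = 2.367105 × 10^-4
  Tier 1: (19317/25476)²·(1−3400/19317)·8.9/3400 = 0.0012400794
  → Var(ȳ_str) = 0.0014767899.
Var(ȳ_srs) = (1 − 4829/25476)·13.66/4829 = 0.0022925521.
deff = 0.0014767899 / 0.0022925521 = 0.6442.

0.6442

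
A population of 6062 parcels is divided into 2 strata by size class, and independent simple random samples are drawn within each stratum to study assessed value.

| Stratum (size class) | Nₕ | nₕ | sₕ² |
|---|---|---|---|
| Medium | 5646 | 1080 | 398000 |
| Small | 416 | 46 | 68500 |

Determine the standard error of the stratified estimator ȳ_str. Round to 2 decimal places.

Var(ȳ_str) = Σₕ Wₕ²(1 − fₕ)sₕ²/nₕ with Wₕ = Nₕ/N, N = 6062.
Medium: Wₕ = 0.93137578; term = 0.93137578²·(1 − 0.19128587)·398000/1080 = 258.526.
Small: Wₕ = 0.06862422; term = 0.06862422²·(1 − 0.11057692)·68500/46 = 6.2372899.
Sum = 264.76329.
SE = √(264.76329) = 16.27.

16.27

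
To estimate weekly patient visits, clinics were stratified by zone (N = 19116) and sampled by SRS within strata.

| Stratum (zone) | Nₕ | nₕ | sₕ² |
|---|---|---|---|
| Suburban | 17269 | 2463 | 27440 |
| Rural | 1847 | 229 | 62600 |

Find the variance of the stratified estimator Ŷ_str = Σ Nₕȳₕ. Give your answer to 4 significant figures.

3.665 × 10^9

Var(Ŷ_str) = Σₕ Nₕ²(1 − fₕ)sₕ²/nₕ.
Suburban: 17269²·(1 − 2463/17269)·27440/2463 = 2.8485551 × 10^9.
Rural: 1847²·(1 − 229/1847)·62600/229 = 8.1692891 × 10^8.
Sum = 3.665484 × 10^9.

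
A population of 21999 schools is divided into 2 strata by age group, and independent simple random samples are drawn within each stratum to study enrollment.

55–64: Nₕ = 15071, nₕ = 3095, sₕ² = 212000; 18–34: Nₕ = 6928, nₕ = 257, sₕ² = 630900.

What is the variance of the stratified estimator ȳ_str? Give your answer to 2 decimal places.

Var(ȳ_str) = Σₕ Wₕ²(1 − fₕ)sₕ²/nₕ with Wₕ = Nₕ/N, N = 21999.
55–64: Wₕ = 0.68507659; term = 0.68507659²·(1 − 0.20536129)·212000/3095 = 25.546016.
18–34: Wₕ = 0.31492341; term = 0.31492341²·(1 − 0.03709584)·630900/257 = 234.43386.
Sum = 259.97988.

259.98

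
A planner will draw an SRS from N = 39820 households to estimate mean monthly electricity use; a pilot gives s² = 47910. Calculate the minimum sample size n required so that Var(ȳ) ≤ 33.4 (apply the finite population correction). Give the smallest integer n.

1385

Without fpc, n₀ = s²/D = 47910/33.4 = 1434.4311.
With fpc, (1 − n/N)·s²/n ≤ D requires n ≥ n₀/(1 + n₀/N) = 1434.4311/(1 + 1434.4311/39820) = 1384.5554.
Rounding up, n = 1385.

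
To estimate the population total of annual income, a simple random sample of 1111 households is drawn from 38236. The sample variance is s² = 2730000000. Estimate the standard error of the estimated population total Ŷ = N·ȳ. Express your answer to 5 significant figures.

5.9060 × 10^7

Var(Ŷ) = N²·Var(ȳ) = N²·(1 − n/N)·s²/n.
f = 1111/38236 = 0.02905639; Var(ȳ) = 0.97094361·2730000000/1111 = 2.385847 × 10^6.
Var(Ŷ) = 38236² · (2.385847 × 10^6) = 3.4880885 × 10^15.
SE(Ŷ) = √(3.4880885 × 10^15) = 5.9060 × 10^7.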